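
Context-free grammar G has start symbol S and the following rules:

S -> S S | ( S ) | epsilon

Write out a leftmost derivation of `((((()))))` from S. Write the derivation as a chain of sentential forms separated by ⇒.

S ⇒ (S) ⇒ ((S)) ⇒ ((SS)) ⇒ (((S)S)) ⇒ ((((S))S)) ⇒ (((((S)))S)) ⇒ ((((()))S)) ⇒ ((((()))))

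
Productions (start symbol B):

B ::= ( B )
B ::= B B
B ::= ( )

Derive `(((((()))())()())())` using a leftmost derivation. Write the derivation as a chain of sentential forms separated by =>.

B=>(B)=>(BB)=>((B)B)=>((BB)B)=>(((B)B)B)=>(((BB)B)B)=>((((B)B)B)B)=>(((((B))B)B)B)=>(((((()))B)B)B)=>(((((()))())B)B)=>(((((()))())BB)B)=>(((((()))())()B)B)=>(((((()))())()())B)=>(((((()))())()())())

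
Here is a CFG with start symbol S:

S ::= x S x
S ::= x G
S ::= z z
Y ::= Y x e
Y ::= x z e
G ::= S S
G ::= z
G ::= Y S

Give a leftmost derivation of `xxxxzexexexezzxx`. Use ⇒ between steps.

S⇒xSx⇒xxSxx⇒xxxGxx⇒xxxYSxx⇒xxxYxeSxx⇒xxxYxexeSxx⇒xxxYxexexeSxx⇒xxxxzexexexeSxx⇒xxxxzexexexezzxx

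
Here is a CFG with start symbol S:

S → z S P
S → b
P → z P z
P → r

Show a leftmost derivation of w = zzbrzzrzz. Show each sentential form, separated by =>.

S => zSP   [S → z S P]
zSP => zzSPP   [S → z S P]
zzSPP => zzbPP   [S → b]
zzbPP => zzbrP   [P → r]
zzbrP => zzbrzPz   [P → z P z]
zzbrzPz => zzbrzzPzz   [P → z P z]
zzbrzzPzz => zzbrzzrzz   [P → r]

S=>zSP=>zzSPP=>zzbPP=>zzbrP=>zzbrzPz=>zzbrzzPzz=>zzbrzzrzz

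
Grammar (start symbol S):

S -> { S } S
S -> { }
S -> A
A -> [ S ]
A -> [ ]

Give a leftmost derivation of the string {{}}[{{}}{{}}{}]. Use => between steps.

S => {S}S   [S -> { S } S]
{S}S => {{}}S   [S -> { }]
{{}}S => {{}}A   [S -> A]
{{}}A => {{}}[S]   [A -> [ S ]]
{{}}[S] => {{}}[{S}S]   [S -> { S } S]
{{}}[{S}S] => {{}}[{{}}S]   [S -> { }]
{{}}[{{}}S] => {{}}[{{}}{S}S]   [S -> { S } S]
{{}}[{{}}{S}S] => {{}}[{{}}{{}}S]   [S -> { }]
{{}}[{{}}{{}}S] => {{}}[{{}}{{}}{}]   [S -> { }]

S=>{S}S=>{{}}S=>{{}}A=>{{}}[S]=>{{}}[{S}S]=>{{}}[{{}}S]=>{{}}[{{}}{S}S]=>{{}}[{{}}{{}}S]=>{{}}[{{}}{{}}{}]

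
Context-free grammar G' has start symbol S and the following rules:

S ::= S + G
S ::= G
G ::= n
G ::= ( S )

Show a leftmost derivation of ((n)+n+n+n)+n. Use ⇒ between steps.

S ⇒ S+G ⇒ G+G ⇒ (S)+G ⇒ (S+G)+G ⇒ (S+G+G)+G ⇒ (S+G+G+G)+G ⇒ (G+G+G+G)+G ⇒ ((S)+G+G+G)+G ⇒ ((G)+G+G+G)+G ⇒ ((n)+G+G+G)+G ⇒ ((n)+n+G+G)+G ⇒ ((n)+n+n+G)+G ⇒ ((n)+n+n+n)+G ⇒ ((n)+n+n+n)+n

S ⇒ S+G   [S ::= S + G]
S+G ⇒ G+G   [S ::= G]
G+G ⇒ (S)+G   [G ::= ( S )]
(S)+G ⇒ (S+G)+G   [S ::= S + G]
(S+G)+G ⇒ (S+G+G)+G   [S ::= S + G]
(S+G+G)+G ⇒ (S+G+G+G)+G   [S ::= S + G]
(S+G+G+G)+G ⇒ (G+G+G+G)+G   [S ::= G]
(G+G+G+G)+G ⇒ ((S)+G+G+G)+G   [G ::= ( S )]
((S)+G+G+G)+G ⇒ ((G)+G+G+G)+G   [S ::= G]
((G)+G+G+G)+G ⇒ ((n)+G+G+G)+G   [G ::= n]
((n)+G+G+G)+G ⇒ ((n)+n+G+G)+G   [G ::= n]
((n)+n+G+G)+G ⇒ ((n)+n+n+G)+G   [G ::= n]
((n)+n+n+G)+G ⇒ ((n)+n+n+n)+G   [G ::= n]
((n)+n+n+n)+G ⇒ ((n)+n+n+n)+n   [G ::= n]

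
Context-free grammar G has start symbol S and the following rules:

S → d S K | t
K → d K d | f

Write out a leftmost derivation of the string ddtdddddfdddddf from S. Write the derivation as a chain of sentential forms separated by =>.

S => dSK => ddSKK => ddtKK => ddtdKdK => ddtddKddK => ddtdddKdddK => ddtddddKddddK => ddtdddddKdddddK => ddtdddddfdddddK => ddtdddddfdddddf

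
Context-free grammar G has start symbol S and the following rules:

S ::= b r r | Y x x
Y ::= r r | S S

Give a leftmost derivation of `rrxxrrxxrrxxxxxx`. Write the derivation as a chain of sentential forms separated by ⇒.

S ⇒ Yxx ⇒ SSxx ⇒ YxxSxx ⇒ rrxxSxx ⇒ rrxxYxxxx ⇒ rrxxSSxxxx ⇒ rrxxYxxSxxxx ⇒ rrxxrrxxSxxxx ⇒ rrxxrrxxYxxxxxx ⇒ rrxxrrxxrrxxxxxx

S ⇒ Yxx   [S ::= Y x x]
Yxx ⇒ SSxx   [Y ::= S S]
SSxx ⇒ YxxSxx   [S ::= Y x x]
YxxSxx ⇒ rrxxSxx   [Y ::= r r]
rrxxSxx ⇒ rrxxYxxxx   [S ::= Y x x]
rrxxYxxxx ⇒ rrxxSSxxxx   [Y ::= S S]
rrxxSSxxxx ⇒ rrxxYxxSxxxx   [S ::= Y x x]
rrxxYxxSxxxx ⇒ rrxxrrxxSxxxx   [Y ::= r r]
rrxxrrxxSxxxx ⇒ rrxxrrxxYxxxxxx   [S ::= Y x x]
rrxxrrxxYxxxxxx ⇒ rrxxrrxxrrxxxxxx   [Y ::= r r]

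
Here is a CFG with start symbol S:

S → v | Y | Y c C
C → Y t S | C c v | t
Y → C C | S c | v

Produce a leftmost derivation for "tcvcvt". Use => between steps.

S => Y => CC => CcvC => CcvcvC => tcvcvC => tcvcvt

S => Y   [S → Y]
Y => CC   [Y → C C]
CC => CcvC   [C → C c v]
CcvC => CcvcvC   [C → C c v]
CcvcvC => tcvcvC   [C → t]
tcvcvC => tcvcvt   [C → t]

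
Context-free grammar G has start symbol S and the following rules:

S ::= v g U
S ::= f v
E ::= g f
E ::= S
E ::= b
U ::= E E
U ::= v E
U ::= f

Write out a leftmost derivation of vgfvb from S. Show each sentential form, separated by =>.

S=>vgU=>vgEE=>vgSE=>vgfvE=>vgfvb

S => vgU   [S ::= v g U]
vgU => vgEE   [U ::= E E]
vgEE => vgSE   [E ::= S]
vgSE => vgfvE   [S ::= f v]
vgfvE => vgfvb   [E ::= b]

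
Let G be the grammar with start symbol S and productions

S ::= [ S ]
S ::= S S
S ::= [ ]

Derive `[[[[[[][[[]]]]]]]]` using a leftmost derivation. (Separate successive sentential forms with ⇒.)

S⇒[S]⇒[[S]]⇒[[[S]]]⇒[[[[S]]]]⇒[[[[[S]]]]]⇒[[[[[SS]]]]]⇒[[[[[[]S]]]]]⇒[[[[[[][S]]]]]]⇒[[[[[[][[S]]]]]]]⇒[[[[[[][[[]]]]]]]]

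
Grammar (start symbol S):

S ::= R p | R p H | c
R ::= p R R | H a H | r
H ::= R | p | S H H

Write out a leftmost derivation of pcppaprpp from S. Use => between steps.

S => RpH => pRRpH => pHaHRpH => pSHHaHRpH => pcHHaHRpH => pcpHaHRpH => pcppaHRpH => pcppapRpH => pcppaprpH => pcppaprpp

S => RpH   [S ::= R p H]
RpH => pRRpH   [R ::= p R R]
pRRpH => pHaHRpH   [R ::= H a H]
pHaHRpH => pSHHaHRpH   [H ::= S H H]
pSHHaHRpH => pcHHaHRpH   [S ::= c]
pcHHaHRpH => pcpHaHRpH   [H ::= p]
pcpHaHRpH => pcppaHRpH   [H ::= p]
pcppaHRpH => pcppapRpH   [H ::= p]
pcppapRpH => pcppaprpH   [R ::= r]
pcppaprpH => pcppaprpp   [H ::= p]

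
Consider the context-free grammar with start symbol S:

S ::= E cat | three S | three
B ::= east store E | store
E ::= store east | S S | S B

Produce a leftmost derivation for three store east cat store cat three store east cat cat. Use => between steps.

S => three S => three E cat => three S S cat => three E cat S cat => three S B cat S cat => three E cat B cat S cat => three store east cat B cat S cat => three store east cat store cat S cat => three store east cat store cat three S cat => three store east cat store cat three E cat cat => three store east cat store cat three store east cat cat

S => three S   [S ::= three S]
three S => three E cat   [S ::= E cat]
three E cat => three S S cat   [E ::= S S]
three S S cat => three E cat S cat   [S ::= E cat]
three E cat S cat => three S B cat S cat   [E ::= S B]
three S B cat S cat => three E cat B cat S cat   [S ::= E cat]
three E cat B cat S cat => three store east cat B cat S cat   [E ::= store east]
three store east cat B cat S cat => three store east cat store cat S cat   [B ::= store]
three store east cat store cat S cat => three store east cat store cat three S cat   [S ::= three S]
three store east cat store cat three S cat => three store east cat store cat three E cat cat   [S ::= E cat]
three store east cat store cat three E cat cat => three store east cat store cat three store east cat cat   [E ::= store east]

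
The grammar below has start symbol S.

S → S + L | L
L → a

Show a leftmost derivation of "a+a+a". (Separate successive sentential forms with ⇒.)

S ⇒ S+L ⇒ S+L+L ⇒ L+L+L ⇒ a+L+L ⇒ a+a+L ⇒ a+a+a

S ⇒ S+L   [S → S + L]
S+L ⇒ S+L+L   [S → S + L]
S+L+L ⇒ L+L+L   [S → L]
L+L+L ⇒ a+L+L   [L → a]
a+L+L ⇒ a+a+L   [L → a]
a+a+L ⇒ a+a+a   [L → a]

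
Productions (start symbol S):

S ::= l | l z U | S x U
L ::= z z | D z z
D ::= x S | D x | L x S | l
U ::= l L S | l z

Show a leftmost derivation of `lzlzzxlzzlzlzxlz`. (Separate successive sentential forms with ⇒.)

S⇒lzU⇒lzlLS⇒lzlDzzS⇒lzlLxSzzS⇒lzlzzxSzzS⇒lzlzzxlzzS⇒lzlzzxlzzSxU⇒lzlzzxlzzlzUxU⇒lzlzzxlzzlzlzxU⇒lzlzzxlzzlzlzxlz

S ⇒ lzU   [S ::= l z U]
lzU ⇒ lzlLS   [U ::= l L S]
lzlLS ⇒ lzlDzzS   [L ::= D z z]
lzlDzzS ⇒ lzlLxSzzS   [D ::= L x S]
lzlLxSzzS ⇒ lzlzzxSzzS   [L ::= z z]
lzlzzxSzzS ⇒ lzlzzxlzzS   [S ::= l]
lzlzzxlzzS ⇒ lzlzzxlzzSxU   [S ::= S x U]
lzlzzxlzzSxU ⇒ lzlzzxlzzlzUxU   [S ::= l z U]
lzlzzxlzzlzUxU ⇒ lzlzzxlzzlzlzxU   [U ::= l z]
lzlzzxlzzlzlzxU ⇒ lzlzzxlzzlzlzxlz   [U ::= l z]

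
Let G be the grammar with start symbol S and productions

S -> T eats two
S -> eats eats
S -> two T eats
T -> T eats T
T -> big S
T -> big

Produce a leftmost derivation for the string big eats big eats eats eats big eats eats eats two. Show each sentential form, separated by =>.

S => T eats two   [S -> T eats two]
T eats two => T eats T eats two   [T -> T eats T]
T eats T eats two => T eats T eats T eats two   [T -> T eats T]
T eats T eats T eats two => big eats T eats T eats two   [T -> big]
big eats T eats T eats two => big eats big S eats T eats two   [T -> big S]
big eats big S eats T eats two => big eats big eats eats eats T eats two   [S -> eats eats]
big eats big eats eats eats T eats two => big eats big eats eats eats big S eats two   [T -> big S]
big eats big eats eats eats big S eats two => big eats big eats eats eats big eats eats eats two   [S -> eats eats]

S => T eats two => T eats T eats two => T eats T eats T eats two => big eats T eats T eats two => big eats big S eats T eats two => big eats big eats eats eats T eats two => big eats big eats eats eats big S eats two => big eats big eats eats eats big eats eats eats two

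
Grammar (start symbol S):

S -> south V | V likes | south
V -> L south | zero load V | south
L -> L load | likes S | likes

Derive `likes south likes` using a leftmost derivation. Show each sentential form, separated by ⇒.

S ⇒ V likes ⇒ L south likes ⇒ likes south likes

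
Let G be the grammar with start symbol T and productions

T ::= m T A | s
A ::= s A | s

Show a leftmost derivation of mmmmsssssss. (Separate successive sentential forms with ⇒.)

T ⇒ mTA ⇒ mmTAA ⇒ mmmTAAA ⇒ mmmmTAAAA ⇒ mmmmsAAAA ⇒ mmmmssAAA ⇒ mmmmsssAAA ⇒ mmmmssssAAA ⇒ mmmmsssssAA ⇒ mmmmssssssA ⇒ mmmmsssssss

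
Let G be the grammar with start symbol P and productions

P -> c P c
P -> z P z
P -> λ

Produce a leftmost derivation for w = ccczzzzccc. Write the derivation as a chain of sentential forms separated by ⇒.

P ⇒ cPc ⇒ ccPcc ⇒ cccPccc ⇒ ccczPzccc ⇒ ccczzPzzccc ⇒ ccczzzzccc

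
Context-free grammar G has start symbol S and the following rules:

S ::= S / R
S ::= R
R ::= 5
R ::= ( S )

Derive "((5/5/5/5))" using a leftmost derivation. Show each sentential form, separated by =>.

S => R => (S) => (R) => ((S)) => ((S/R)) => ((S/R/R)) => ((S/R/R/R)) => ((R/R/R/R)) => ((5/R/R/R)) => ((5/5/R/R)) => ((5/5/5/R)) => ((5/5/5/5))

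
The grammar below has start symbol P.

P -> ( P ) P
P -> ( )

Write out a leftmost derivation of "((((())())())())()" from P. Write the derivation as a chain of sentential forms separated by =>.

P => (P)P => ((P)P)P => (((P)P)P)P => ((((P)P)P)P)P => ((((())P)P)P)P => ((((())())P)P)P => ((((())())())P)P => ((((())())())())P => ((((())())())())()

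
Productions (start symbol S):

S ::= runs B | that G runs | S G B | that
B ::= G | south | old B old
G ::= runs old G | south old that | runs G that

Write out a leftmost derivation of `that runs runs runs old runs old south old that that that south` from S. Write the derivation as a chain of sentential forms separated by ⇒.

S ⇒ S G B ⇒ that G B ⇒ that runs G that B ⇒ that runs runs G that that B ⇒ that runs runs runs old G that that B ⇒ that runs runs runs old runs old G that that B ⇒ that runs runs runs old runs old south old that that that B ⇒ that runs runs runs old runs old south old that that that south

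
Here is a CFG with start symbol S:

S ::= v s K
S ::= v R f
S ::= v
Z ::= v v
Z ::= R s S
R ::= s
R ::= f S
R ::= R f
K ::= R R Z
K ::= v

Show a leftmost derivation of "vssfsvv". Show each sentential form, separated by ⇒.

S ⇒ vsK   [S ::= v s K]
vsK ⇒ vsRRZ   [K ::= R R Z]
vsRRZ ⇒ vsRfRZ   [R ::= R f]
vsRfRZ ⇒ vssfRZ   [R ::= s]
vssfRZ ⇒ vssfsZ   [R ::= s]
vssfsZ ⇒ vssfsvv   [Z ::= v v]

S ⇒ vsK ⇒ vsRRZ ⇒ vsRfRZ ⇒ vssfRZ ⇒ vssfsZ ⇒ vssfsvv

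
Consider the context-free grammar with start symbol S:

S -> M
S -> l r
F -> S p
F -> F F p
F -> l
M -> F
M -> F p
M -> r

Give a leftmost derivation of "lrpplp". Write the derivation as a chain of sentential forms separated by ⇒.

S ⇒ M ⇒ F ⇒ FFp ⇒ SpFp ⇒ MpFp ⇒ FpFp ⇒ SppFp ⇒ lrppFp ⇒ lrpplp

S ⇒ M   [S -> M]
M ⇒ F   [M -> F]
F ⇒ FFp   [F -> F F p]
FFp ⇒ SpFp   [F -> S p]
SpFp ⇒ MpFp   [S -> M]
MpFp ⇒ FpFp   [M -> F]
FpFp ⇒ SppFp   [F -> S p]
SppFp ⇒ lrppFp   [S -> l r]
lrppFp ⇒ lrpplp   [F -> l]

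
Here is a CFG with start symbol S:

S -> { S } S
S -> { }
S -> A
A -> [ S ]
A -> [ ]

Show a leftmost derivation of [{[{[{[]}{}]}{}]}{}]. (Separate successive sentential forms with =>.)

S=>A=>[S]=>[{S}S]=>[{A}S]=>[{[S]}S]=>[{[{S}S]}S]=>[{[{A}S]}S]=>[{[{[S]}S]}S]=>[{[{[{S}S]}S]}S]=>[{[{[{A}S]}S]}S]=>[{[{[{[]}S]}S]}S]=>[{[{[{[]}{}]}S]}S]=>[{[{[{[]}{}]}{}]}S]=>[{[{[{[]}{}]}{}]}{}]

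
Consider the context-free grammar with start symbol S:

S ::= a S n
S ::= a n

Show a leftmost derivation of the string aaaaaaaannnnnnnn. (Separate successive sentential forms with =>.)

S=>aSn=>aaSnn=>aaaSnnn=>aaaaSnnnn=>aaaaaSnnnnn=>aaaaaaSnnnnnn=>aaaaaaaSnnnnnnn=>aaaaaaaannnnnnnn

S => aSn   [S ::= a S n]
aSn => aaSnn   [S ::= a S n]
aaSnn => aaaSnnn   [S ::= a S n]
aaaSnnn => aaaaSnnnn   [S ::= a S n]
aaaaSnnnn => aaaaaSnnnnn   [S ::= a S n]
aaaaaSnnnnn => aaaaaaSnnnnnn   [S ::= a S n]
aaaaaaSnnnnnn => aaaaaaaSnnnnnnn   [S ::= a S n]
aaaaaaaSnnnnnnn => aaaaaaaannnnnnnn   [S ::= a n]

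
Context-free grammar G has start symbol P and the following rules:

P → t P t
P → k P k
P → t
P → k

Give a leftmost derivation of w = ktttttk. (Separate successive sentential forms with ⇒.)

P ⇒ kPk ⇒ ktPtk ⇒ kttPttk ⇒ ktttttk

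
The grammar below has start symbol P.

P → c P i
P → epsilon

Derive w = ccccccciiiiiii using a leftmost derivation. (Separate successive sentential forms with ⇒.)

P ⇒ cPi   [P → c P i]
cPi ⇒ ccPii   [P → c P i]
ccPii ⇒ cccPiii   [P → c P i]
cccPiii ⇒ ccccPiiii   [P → c P i]
ccccPiiii ⇒ cccccPiiiii   [P → c P i]
cccccPiiiii ⇒ ccccccPiiiiii   [P → c P i]
ccccccPiiiiii ⇒ cccccccPiiiiiii   [P → c P i]
cccccccPiiiiiii ⇒ ccccccciiiiiii   [P → epsilon]

P ⇒ cPi ⇒ ccPii ⇒ cccPiii ⇒ ccccPiiii ⇒ cccccPiiiii ⇒ ccccccPiiiiii ⇒ cccccccPiiiiiii ⇒ ccccccciiiiiii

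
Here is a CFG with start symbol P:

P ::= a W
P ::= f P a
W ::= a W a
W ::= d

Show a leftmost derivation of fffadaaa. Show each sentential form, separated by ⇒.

P ⇒ fPa   [P ::= f P a]
fPa ⇒ ffPaa   [P ::= f P a]
ffPaa ⇒ fffPaaa   [P ::= f P a]
fffPaaa ⇒ fffaWaaa   [P ::= a W]
fffaWaaa ⇒ fffadaaa   [W ::= d]

P⇒fPa⇒ffPaa⇒fffPaaa⇒fffaWaaa⇒fffadaaa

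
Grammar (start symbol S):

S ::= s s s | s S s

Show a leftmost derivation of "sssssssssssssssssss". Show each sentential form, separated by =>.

S => sSs   [S ::= s S s]
sSs => ssSss   [S ::= s S s]
ssSss => sssSsss   [S ::= s S s]
sssSsss => ssssSssss   [S ::= s S s]
ssssSssss => sssssSsssss   [S ::= s S s]
sssssSsssss => ssssssSssssss   [S ::= s S s]
ssssssSssssss => sssssssSsssssss   [S ::= s S s]
sssssssSsssssss => ssssssssSssssssss   [S ::= s S s]
ssssssssSssssssss => sssssssssssssssssss   [S ::= s s s]

S => sSs => ssSss => sssSsss => ssssSssss => sssssSsssss => ssssssSssssss => sssssssSsssssss => ssssssssSssssssss => sssssssssssssssssss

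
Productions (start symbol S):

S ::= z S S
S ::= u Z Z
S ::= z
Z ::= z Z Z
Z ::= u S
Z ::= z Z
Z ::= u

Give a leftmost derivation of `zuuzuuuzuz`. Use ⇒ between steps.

S ⇒ zSS ⇒ zuZZS ⇒ zuuSZS ⇒ zuuzZS ⇒ zuuzuSS ⇒ zuuzuuZZS ⇒ zuuzuuuSZS ⇒ zuuzuuuzZS ⇒ zuuzuuuzuS ⇒ zuuzuuuzuz

S ⇒ zSS   [S ::= z S S]
zSS ⇒ zuZZS   [S ::= u Z Z]
zuZZS ⇒ zuuSZS   [Z ::= u S]
zuuSZS ⇒ zuuzZS   [S ::= z]
zuuzZS ⇒ zuuzuSS   [Z ::= u S]
zuuzuSS ⇒ zuuzuuZZS   [S ::= u Z Z]
zuuzuuZZS ⇒ zuuzuuuSZS   [Z ::= u S]
zuuzuuuSZS ⇒ zuuzuuuzZS   [S ::= z]
zuuzuuuzZS ⇒ zuuzuuuzuS   [Z ::= u]
zuuzuuuzuS ⇒ zuuzuuuzuz   [S ::= z]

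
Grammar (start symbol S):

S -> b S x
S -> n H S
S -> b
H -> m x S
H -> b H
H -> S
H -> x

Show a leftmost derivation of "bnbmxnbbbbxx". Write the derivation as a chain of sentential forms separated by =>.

S => bSx   [S -> b S x]
bSx => bnHSx   [S -> n H S]
bnHSx => bnbHSx   [H -> b H]
bnbHSx => bnbmxSSx   [H -> m x S]
bnbmxSSx => bnbmxnHSSx   [S -> n H S]
bnbmxnHSSx => bnbmxnSSSx   [H -> S]
bnbmxnSSSx => bnbmxnbSSx   [S -> b]
bnbmxnbSSx => bnbmxnbbSx   [S -> b]
bnbmxnbbSx => bnbmxnbbbSxx   [S -> b S x]
bnbmxnbbbSxx => bnbmxnbbbbxx   [S -> b]

S=>bSx=>bnHSx=>bnbHSx=>bnbmxSSx=>bnbmxnHSSx=>bnbmxnSSSx=>bnbmxnbSSx=>bnbmxnbbSx=>bnbmxnbbbSxx=>bnbmxnbbbbxx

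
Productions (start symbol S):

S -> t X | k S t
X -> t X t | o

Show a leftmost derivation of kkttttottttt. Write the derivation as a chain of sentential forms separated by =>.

S => kSt => kkStt => kktXtt => kkttXttt => kktttXtttt => kkttttXttttt => kkttttottttt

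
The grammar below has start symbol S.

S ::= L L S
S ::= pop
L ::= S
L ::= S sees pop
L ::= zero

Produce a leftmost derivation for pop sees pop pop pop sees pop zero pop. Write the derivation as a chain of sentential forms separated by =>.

S => L L S   [S ::= L L S]
L L S => S sees pop L S   [L ::= S sees pop]
S sees pop L S => L L S sees pop L S   [S ::= L L S]
L L S sees pop L S => S sees pop L S sees pop L S   [L ::= S sees pop]
S sees pop L S sees pop L S => pop sees pop L S sees pop L S   [S ::= pop]
pop sees pop L S sees pop L S => pop sees pop S S sees pop L S   [L ::= S]
pop sees pop S S sees pop L S => pop sees pop pop S sees pop L S   [S ::= pop]
pop sees pop pop S sees pop L S => pop sees pop pop pop sees pop L S   [S ::= pop]
pop sees pop pop pop sees pop L S => pop sees pop pop pop sees pop zero S   [L ::= zero]
pop sees pop pop pop sees pop zero S => pop sees pop pop pop sees pop zero pop   [S ::= pop]

S => L L S => S sees pop L S => L L S sees pop L S => S sees pop L S sees pop L S => pop sees pop L S sees pop L S => pop sees pop S S sees pop L S => pop sees pop pop S sees pop L S => pop sees pop pop pop sees pop L S => pop sees pop pop pop sees pop zero S => pop sees pop pop pop sees pop zero pop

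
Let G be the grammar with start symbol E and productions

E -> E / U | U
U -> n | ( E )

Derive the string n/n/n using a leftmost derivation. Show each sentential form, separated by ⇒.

E ⇒ E/U   [E -> E / U]
E/U ⇒ E/U/U   [E -> E / U]
E/U/U ⇒ U/U/U   [E -> U]
U/U/U ⇒ n/U/U   [U -> n]
n/U/U ⇒ n/n/U   [U -> n]
n/n/U ⇒ n/n/n   [U -> n]

E ⇒ E/U ⇒ E/U/U ⇒ U/U/U ⇒ n/U/U ⇒ n/n/U ⇒ n/n/n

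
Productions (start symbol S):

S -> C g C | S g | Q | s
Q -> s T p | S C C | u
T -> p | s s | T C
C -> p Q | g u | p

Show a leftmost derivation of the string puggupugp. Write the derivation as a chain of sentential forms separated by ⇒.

S ⇒ CgC   [S -> C g C]
CgC ⇒ pQgC   [C -> p Q]
pQgC ⇒ pSCCgC   [Q -> S C C]
pSCCgC ⇒ pSgCCgC   [S -> S g]
pSgCCgC ⇒ pQgCCgC   [S -> Q]
pQgCCgC ⇒ pugCCgC   [Q -> u]
pugCCgC ⇒ pugguCgC   [C -> g u]
pugguCgC ⇒ puggupQgC   [C -> p Q]
puggupQgC ⇒ puggupugC   [Q -> u]
puggupugC ⇒ puggupugp   [C -> p]

S⇒CgC⇒pQgC⇒pSCCgC⇒pSgCCgC⇒pQgCCgC⇒pugCCgC⇒pugguCgC⇒puggupQgC⇒puggupugC⇒puggupugp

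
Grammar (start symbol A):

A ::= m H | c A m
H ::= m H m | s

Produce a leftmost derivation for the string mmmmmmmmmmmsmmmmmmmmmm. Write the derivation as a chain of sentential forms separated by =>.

A => mH   [A ::= m H]
mH => mmHm   [H ::= m H m]
mmHm => mmmHmm   [H ::= m H m]
mmmHmm => mmmmHmmm   [H ::= m H m]
mmmmHmmm => mmmmmHmmmm   [H ::= m H m]
mmmmmHmmmm => mmmmmmHmmmmm   [H ::= m H m]
mmmmmmHmmmmm => mmmmmmmHmmmmmm   [H ::= m H m]
mmmmmmmHmmmmmm => mmmmmmmmHmmmmmmm   [H ::= m H m]
mmmmmmmmHmmmmmmm => mmmmmmmmmHmmmmmmmm   [H ::= m H m]
mmmmmmmmmHmmmmmmmm => mmmmmmmmmmHmmmmmmmmm   [H ::= m H m]
mmmmmmmmmmHmmmmmmmmm => mmmmmmmmmmmHmmmmmmmmmm   [H ::= m H m]
mmmmmmmmmmmHmmmmmmmmmm => mmmmmmmmmmmsmmmmmmmmmm   [H ::= s]

A => mH => mmHm => mmmHmm => mmmmHmmm => mmmmmHmmmm => mmmmmmHmmmmm => mmmmmmmHmmmmmm => mmmmmmmmHmmmmmmm => mmmmmmmmmHmmmmmmmm => mmmmmmmmmmHmmmmmmmmm => mmmmmmmmmmmHmmmmmmmmmm => mmmmmmmmmmmsmmmmmmmmmm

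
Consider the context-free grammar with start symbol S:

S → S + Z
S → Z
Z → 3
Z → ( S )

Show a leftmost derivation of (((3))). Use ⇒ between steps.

S ⇒ Z   [S → Z]
Z ⇒ (S)   [Z → ( S )]
(S) ⇒ (Z)   [S → Z]
(Z) ⇒ ((S))   [Z → ( S )]
((S)) ⇒ ((Z))   [S → Z]
((Z)) ⇒ (((S)))   [Z → ( S )]
(((S))) ⇒ (((Z)))   [S → Z]
(((Z))) ⇒ (((3)))   [Z → 3]

S⇒Z⇒(S)⇒(Z)⇒((S))⇒((Z))⇒(((S)))⇒(((Z)))⇒(((3)))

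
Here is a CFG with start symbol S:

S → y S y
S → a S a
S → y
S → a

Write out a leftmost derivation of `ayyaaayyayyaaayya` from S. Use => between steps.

S => aSa   [S → a S a]
aSa => aySya   [S → y S y]
aySya => ayySyya   [S → y S y]
ayySyya => ayyaSayya   [S → a S a]
ayyaSayya => ayyaaSaayya   [S → a S a]
ayyaaSaayya => ayyaaaSaaayya   [S → a S a]
ayyaaaSaaayya => ayyaaaySyaaayya   [S → y S y]
ayyaaaySyaaayya => ayyaaayySyyaaayya   [S → y S y]
ayyaaayySyyaaayya => ayyaaayyayyaaayya   [S → a]

S => aSa => aySya => ayySyya => ayyaSayya => ayyaaSaayya => ayyaaaSaaayya => ayyaaaySyaaayya => ayyaaayySyyaaayya => ayyaaayyayyaaayya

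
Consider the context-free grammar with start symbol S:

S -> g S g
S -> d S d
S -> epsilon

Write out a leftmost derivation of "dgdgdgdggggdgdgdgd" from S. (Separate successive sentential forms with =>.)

S => dSd => dgSgd => dgdSdgd => dgdgSgdgd => dgdgdSdgdgd => dgdgdgSgdgdgd => dgdgdgdSdgdgdgd => dgdgdgdgSgdgdgdgd => dgdgdgdggSggdgdgdgd => dgdgdgdggggdgdgdgd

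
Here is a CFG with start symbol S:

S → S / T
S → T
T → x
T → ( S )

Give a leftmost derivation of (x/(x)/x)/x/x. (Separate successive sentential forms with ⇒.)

S ⇒ S/T ⇒ S/T/T ⇒ T/T/T ⇒ (S)/T/T ⇒ (S/T)/T/T ⇒ (S/T/T)/T/T ⇒ (T/T/T)/T/T ⇒ (x/T/T)/T/T ⇒ (x/(S)/T)/T/T ⇒ (x/(T)/T)/T/T ⇒ (x/(x)/T)/T/T ⇒ (x/(x)/x)/T/T ⇒ (x/(x)/x)/x/T ⇒ (x/(x)/x)/x/x

S ⇒ S/T   [S → S / T]
S/T ⇒ S/T/T   [S → S / T]
S/T/T ⇒ T/T/T   [S → T]
T/T/T ⇒ (S)/T/T   [T → ( S )]
(S)/T/T ⇒ (S/T)/T/T   [S → S / T]
(S/T)/T/T ⇒ (S/T/T)/T/T   [S → S / T]
(S/T/T)/T/T ⇒ (T/T/T)/T/T   [S → T]
(T/T/T)/T/T ⇒ (x/T/T)/T/T   [T → x]
(x/T/T)/T/T ⇒ (x/(S)/T)/T/T   [T → ( S )]
(x/(S)/T)/T/T ⇒ (x/(T)/T)/T/T   [S → T]
(x/(T)/T)/T/T ⇒ (x/(x)/T)/T/T   [T → x]
(x/(x)/T)/T/T ⇒ (x/(x)/x)/T/T   [T → x]
(x/(x)/x)/T/T ⇒ (x/(x)/x)/x/T   [T → x]
(x/(x)/x)/x/T ⇒ (x/(x)/x)/x/x   [T → x]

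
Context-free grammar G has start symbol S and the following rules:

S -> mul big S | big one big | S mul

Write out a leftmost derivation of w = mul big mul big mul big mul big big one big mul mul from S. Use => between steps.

S => mul big S   [S -> mul big S]
mul big S => mul big S mul   [S -> S mul]
mul big S mul => mul big mul big S mul   [S -> mul big S]
mul big mul big S mul => mul big mul big mul big S mul   [S -> mul big S]
mul big mul big mul big S mul => mul big mul big mul big mul big S mul   [S -> mul big S]
mul big mul big mul big mul big S mul => mul big mul big mul big mul big S mul mul   [S -> S mul]
mul big mul big mul big mul big S mul mul => mul big mul big mul big mul big big one big mul mul   [S -> big one big]

S => mul big S => mul big S mul => mul big mul big S mul => mul big mul big mul big S mul => mul big mul big mul big mul big S mul => mul big mul big mul big mul big S mul mul => mul big mul big mul big mul big big one big mul mul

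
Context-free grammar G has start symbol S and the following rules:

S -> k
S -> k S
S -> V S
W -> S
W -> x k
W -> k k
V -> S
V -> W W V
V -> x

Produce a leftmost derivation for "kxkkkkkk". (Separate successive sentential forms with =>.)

S => kS   [S -> k S]
kS => kVS   [S -> V S]
kVS => kWWVS   [V -> W W V]
kWWVS => kxkWVS   [W -> x k]
kxkWVS => kxkkkVS   [W -> k k]
kxkkkVS => kxkkkSS   [V -> S]
kxkkkSS => kxkkkkS   [S -> k]
kxkkkkS => kxkkkkkS   [S -> k S]
kxkkkkkS => kxkkkkkk   [S -> k]

S => kS => kVS => kWWVS => kxkWVS => kxkkkVS => kxkkkSS => kxkkkkS => kxkkkkkS => kxkkkkkk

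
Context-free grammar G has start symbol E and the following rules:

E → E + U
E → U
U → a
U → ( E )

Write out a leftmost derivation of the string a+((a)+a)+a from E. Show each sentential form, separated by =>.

E => E+U => E+U+U => U+U+U => a+U+U => a+(E)+U => a+(E+U)+U => a+(U+U)+U => a+((E)+U)+U => a+((U)+U)+U => a+((a)+U)+U => a+((a)+a)+U => a+((a)+a)+a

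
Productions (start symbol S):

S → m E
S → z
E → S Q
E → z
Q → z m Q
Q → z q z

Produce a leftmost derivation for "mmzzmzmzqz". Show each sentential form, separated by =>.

S => mE => mSQ => mmEQ => mmzQ => mmzzmQ => mmzzmzmQ => mmzzmzmzqz

S => mE   [S → m E]
mE => mSQ   [E → S Q]
mSQ => mmEQ   [S → m E]
mmEQ => mmzQ   [E → z]
mmzQ => mmzzmQ   [Q → z m Q]
mmzzmQ => mmzzmzmQ   [Q → z m Q]
mmzzmzmQ => mmzzmzmzqz   [Q → z q z]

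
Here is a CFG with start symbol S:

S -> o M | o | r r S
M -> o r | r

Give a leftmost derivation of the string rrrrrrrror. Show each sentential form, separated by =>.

S => rrS => rrrrS => rrrrrrS => rrrrrrrrS => rrrrrrrroM => rrrrrrrror

S => rrS   [S -> r r S]
rrS => rrrrS   [S -> r r S]
rrrrS => rrrrrrS   [S -> r r S]
rrrrrrS => rrrrrrrrS   [S -> r r S]
rrrrrrrrS => rrrrrrrroM   [S -> o M]
rrrrrrrroM => rrrrrrrror   [M -> r]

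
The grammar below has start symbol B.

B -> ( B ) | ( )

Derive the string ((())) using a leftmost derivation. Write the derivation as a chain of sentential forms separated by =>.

B => (B) => ((B)) => ((()))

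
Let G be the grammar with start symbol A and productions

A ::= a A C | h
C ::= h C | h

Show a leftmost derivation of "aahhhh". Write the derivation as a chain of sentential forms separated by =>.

A => aAC => aaACC => aahCC => aahhCC => aahhhC => aahhhh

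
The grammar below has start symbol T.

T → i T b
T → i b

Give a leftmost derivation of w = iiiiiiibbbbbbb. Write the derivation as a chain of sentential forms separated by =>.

T => iTb => iiTbb => iiiTbbb => iiiiTbbbb => iiiiiTbbbbb => iiiiiiTbbbbbb => iiiiiiibbbbbbb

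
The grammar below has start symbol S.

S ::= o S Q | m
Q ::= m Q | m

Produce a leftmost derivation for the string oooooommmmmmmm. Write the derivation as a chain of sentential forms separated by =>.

S=>oSQ=>ooSQQ=>oooSQQQ=>ooooSQQQQ=>oooooSQQQQQ=>ooooooSQQQQQQ=>oooooomQQQQQQ=>oooooommQQQQQQ=>oooooommmQQQQQ=>oooooommmmQQQQ=>oooooommmmmQQQ=>oooooommmmmmQQ=>oooooommmmmmmQ=>oooooommmmmmmm

S => oSQ   [S ::= o S Q]
oSQ => ooSQQ   [S ::= o S Q]
ooSQQ => oooSQQQ   [S ::= o S Q]
oooSQQQ => ooooSQQQQ   [S ::= o S Q]
ooooSQQQQ => oooooSQQQQQ   [S ::= o S Q]
oooooSQQQQQ => ooooooSQQQQQQ   [S ::= o S Q]
ooooooSQQQQQQ => oooooomQQQQQQ   [S ::= m]
oooooomQQQQQQ => oooooommQQQQQQ   [Q ::= m Q]
oooooommQQQQQQ => oooooommmQQQQQ   [Q ::= m]
oooooommmQQQQQ => oooooommmmQQQQ   [Q ::= m]
oooooommmmQQQQ => oooooommmmmQQQ   [Q ::= m]
oooooommmmmQQQ => oooooommmmmmQQ   [Q ::= m]
oooooommmmmmQQ => oooooommmmmmmQ   [Q ::= m]
oooooommmmmmmQ => oooooommmmmmmm   [Q ::= m]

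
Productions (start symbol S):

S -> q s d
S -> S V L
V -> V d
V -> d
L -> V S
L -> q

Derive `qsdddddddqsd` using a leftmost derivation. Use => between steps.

S => SVL => qsdVL => qsdVdL => qsdVddL => qsddddL => qsddddVS => qsddddVdS => qsddddVddS => qsdddddddS => qsdddddddqsd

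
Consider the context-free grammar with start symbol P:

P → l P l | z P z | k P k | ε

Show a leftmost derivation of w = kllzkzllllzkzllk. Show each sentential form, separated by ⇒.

P⇒kPk⇒klPlk⇒kllPllk⇒kllzPzllk⇒kllzkPkzllk⇒kllzkzPzkzllk⇒kllzkzlPlzkzllk⇒kllzkzllPllzkzllk⇒kllzkzllllzkzllk

P ⇒ kPk   [P → k P k]
kPk ⇒ klPlk   [P → l P l]
klPlk ⇒ kllPllk   [P → l P l]
kllPllk ⇒ kllzPzllk   [P → z P z]
kllzPzllk ⇒ kllzkPkzllk   [P → k P k]
kllzkPkzllk ⇒ kllzkzPzkzllk   [P → z P z]
kllzkzPzkzllk ⇒ kllzkzlPlzkzllk   [P → l P l]
kllzkzlPlzkzllk ⇒ kllzkzllPllzkzllk   [P → l P l]
kllzkzllPllzkzllk ⇒ kllzkzllllzkzllk   [P → ε]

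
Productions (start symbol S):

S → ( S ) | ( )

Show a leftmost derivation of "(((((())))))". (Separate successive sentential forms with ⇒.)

S⇒(S)⇒((S))⇒(((S)))⇒((((S))))⇒(((((S)))))⇒(((((())))))

S ⇒ (S)   [S → ( S )]
(S) ⇒ ((S))   [S → ( S )]
((S)) ⇒ (((S)))   [S → ( S )]
(((S))) ⇒ ((((S))))   [S → ( S )]
((((S)))) ⇒ (((((S)))))   [S → ( S )]
(((((S))))) ⇒ (((((())))))   [S → ( )]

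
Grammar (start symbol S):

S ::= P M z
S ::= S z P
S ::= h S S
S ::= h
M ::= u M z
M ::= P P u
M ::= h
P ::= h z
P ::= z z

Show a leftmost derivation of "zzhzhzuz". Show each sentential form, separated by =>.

S=>PMz=>zzMz=>zzPPuz=>zzhzPuz=>zzhzhzuz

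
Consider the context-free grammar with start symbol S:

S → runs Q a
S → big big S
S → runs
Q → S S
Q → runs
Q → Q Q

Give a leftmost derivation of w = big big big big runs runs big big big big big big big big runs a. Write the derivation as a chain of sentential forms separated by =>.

S => big big S   [S → big big S]
big big S => big big big big S   [S → big big S]
big big big big S => big big big big runs Q a   [S → runs Q a]
big big big big runs Q a => big big big big runs S S a   [Q → S S]
big big big big runs S S a => big big big big runs runs S a   [S → runs]
big big big big runs runs S a => big big big big runs runs big big S a   [S → big big S]
big big big big runs runs big big S a => big big big big runs runs big big big big S a   [S → big big S]
big big big big runs runs big big big big S a => big big big big runs runs big big big big big big S a   [S → big big S]
big big big big runs runs big big big big big big S a => big big big big runs runs big big big big big big big big S a   [S → big big S]
big big big big runs runs big big big big big big big big S a => big big big big runs runs big big big big big big big big runs a   [S → runs]

S => big big S => big big big big S => big big big big runs Q a => big big big big runs S S a => big big big big runs runs S a => big big big big runs runs big big S a => big big big big runs runs big big big big S a => big big big big runs runs big big big big big big S a => big big big big runs runs big big big big big big big big S a => big big big big runs runs big big big big big big big big runs a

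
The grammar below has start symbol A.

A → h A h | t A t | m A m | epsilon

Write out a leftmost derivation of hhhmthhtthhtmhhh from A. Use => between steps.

A => hAh   [A → h A h]
hAh => hhAhh   [A → h A h]
hhAhh => hhhAhhh   [A → h A h]
hhhAhhh => hhhmAmhhh   [A → m A m]
hhhmAmhhh => hhhmtAtmhhh   [A → t A t]
hhhmtAtmhhh => hhhmthAhtmhhh   [A → h A h]
hhhmthAhtmhhh => hhhmthhAhhtmhhh   [A → h A h]
hhhmthhAhhtmhhh => hhhmthhtAthhtmhhh   [A → t A t]
hhhmthhtAthhtmhhh => hhhmthhtthhtmhhh   [A → epsilon]

A=>hAh=>hhAhh=>hhhAhhh=>hhhmAmhhh=>hhhmtAtmhhh=>hhhmthAhtmhhh=>hhhmthhAhhtmhhh=>hhhmthhtAthhtmhhh=>hhhmthhtthhtmhhh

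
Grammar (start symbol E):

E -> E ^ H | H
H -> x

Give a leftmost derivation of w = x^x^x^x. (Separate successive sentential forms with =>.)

E => E^H   [E -> E ^ H]
E^H => E^H^H   [E -> E ^ H]
E^H^H => E^H^H^H   [E -> E ^ H]
E^H^H^H => H^H^H^H   [E -> H]
H^H^H^H => x^H^H^H   [H -> x]
x^H^H^H => x^x^H^H   [H -> x]
x^x^H^H => x^x^x^H   [H -> x]
x^x^x^H => x^x^x^x   [H -> x]

E => E^H => E^H^H => E^H^H^H => H^H^H^H => x^H^H^H => x^x^H^H => x^x^x^H => x^x^x^x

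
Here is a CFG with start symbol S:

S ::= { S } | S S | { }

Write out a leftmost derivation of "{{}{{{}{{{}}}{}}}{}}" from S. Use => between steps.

S=>{S}=>{SS}=>{{}S}=>{{}SS}=>{{}{S}S}=>{{}{{S}}S}=>{{}{{SS}}S}=>{{}{{{}S}}S}=>{{}{{{}SS}}S}=>{{}{{{}{S}S}}S}=>{{}{{{}{{S}}S}}S}=>{{}{{{}{{{}}}S}}S}=>{{}{{{}{{{}}}{}}}S}=>{{}{{{}{{{}}}{}}}{}}

S => {S}   [S ::= { S }]
{S} => {SS}   [S ::= S S]
{SS} => {{}S}   [S ::= { }]
{{}S} => {{}SS}   [S ::= S S]
{{}SS} => {{}{S}S}   [S ::= { S }]
{{}{S}S} => {{}{{S}}S}   [S ::= { S }]
{{}{{S}}S} => {{}{{SS}}S}   [S ::= S S]
{{}{{SS}}S} => {{}{{{}S}}S}   [S ::= { }]
{{}{{{}S}}S} => {{}{{{}SS}}S}   [S ::= S S]
{{}{{{}SS}}S} => {{}{{{}{S}S}}S}   [S ::= { S }]
{{}{{{}{S}S}}S} => {{}{{{}{{S}}S}}S}   [S ::= { S }]
{{}{{{}{{S}}S}}S} => {{}{{{}{{{}}}S}}S}   [S ::= { }]
{{}{{{}{{{}}}S}}S} => {{}{{{}{{{}}}{}}}S}   [S ::= { }]
{{}{{{}{{{}}}{}}}S} => {{}{{{}{{{}}}{}}}{}}   [S ::= { }]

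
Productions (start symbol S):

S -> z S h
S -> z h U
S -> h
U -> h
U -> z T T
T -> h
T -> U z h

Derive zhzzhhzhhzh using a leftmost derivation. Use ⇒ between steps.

S ⇒ zhU ⇒ zhzTT ⇒ zhzUzhT ⇒ zhzzTTzhT ⇒ zhzzhTzhT ⇒ zhzzhhzhT ⇒ zhzzhhzhUzh ⇒ zhzzhhzhhzh

S ⇒ zhU   [S -> z h U]
zhU ⇒ zhzTT   [U -> z T T]
zhzTT ⇒ zhzUzhT   [T -> U z h]
zhzUzhT ⇒ zhzzTTzhT   [U -> z T T]
zhzzTTzhT ⇒ zhzzhTzhT   [T -> h]
zhzzhTzhT ⇒ zhzzhhzhT   [T -> h]
zhzzhhzhT ⇒ zhzzhhzhUzh   [T -> U z h]
zhzzhhzhUzh ⇒ zhzzhhzhhzh   [U -> h]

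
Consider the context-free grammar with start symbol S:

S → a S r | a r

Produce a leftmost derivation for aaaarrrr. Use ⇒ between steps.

S ⇒ aSr   [S → a S r]
aSr ⇒ aaSrr   [S → a S r]
aaSrr ⇒ aaaSrrr   [S → a S r]
aaaSrrr ⇒ aaaarrrr   [S → a r]

S ⇒ aSr ⇒ aaSrr ⇒ aaaSrrr ⇒ aaaarrrr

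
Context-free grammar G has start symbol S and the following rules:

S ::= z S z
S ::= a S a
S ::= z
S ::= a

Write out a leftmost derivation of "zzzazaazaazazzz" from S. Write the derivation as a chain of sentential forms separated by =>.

S => zSz   [S ::= z S z]
zSz => zzSzz   [S ::= z S z]
zzSzz => zzzSzzz   [S ::= z S z]
zzzSzzz => zzzaSazzz   [S ::= a S a]
zzzaSazzz => zzzazSzazzz   [S ::= z S z]
zzzazSzazzz => zzzazaSazazzz   [S ::= a S a]
zzzazaSazazzz => zzzazaaSaazazzz   [S ::= a S a]
zzzazaaSaazazzz => zzzazaazaazazzz   [S ::= z]

S=>zSz=>zzSzz=>zzzSzzz=>zzzaSazzz=>zzzazSzazzz=>zzzazaSazazzz=>zzzazaaSaazazzz=>zzzazaazaazazzz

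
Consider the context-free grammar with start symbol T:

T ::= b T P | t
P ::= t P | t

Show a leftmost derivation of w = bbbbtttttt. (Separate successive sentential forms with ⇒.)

T ⇒ bTP ⇒ bbTPP ⇒ bbbTPPP ⇒ bbbbTPPPP ⇒ bbbbtPPPP ⇒ bbbbttPPPP ⇒ bbbbtttPPP ⇒ bbbbttttPP ⇒ bbbbtttttP ⇒ bbbbtttttt

T ⇒ bTP   [T ::= b T P]
bTP ⇒ bbTPP   [T ::= b T P]
bbTPP ⇒ bbbTPPP   [T ::= b T P]
bbbTPPP ⇒ bbbbTPPPP   [T ::= b T P]
bbbbTPPPP ⇒ bbbbtPPPP   [T ::= t]
bbbbtPPPP ⇒ bbbbttPPPP   [P ::= t P]
bbbbttPPPP ⇒ bbbbtttPPP   [P ::= t]
bbbbtttPPP ⇒ bbbbttttPP   [P ::= t]
bbbbttttPP ⇒ bbbbtttttP   [P ::= t]
bbbbtttttP ⇒ bbbbtttttt   [P ::= t]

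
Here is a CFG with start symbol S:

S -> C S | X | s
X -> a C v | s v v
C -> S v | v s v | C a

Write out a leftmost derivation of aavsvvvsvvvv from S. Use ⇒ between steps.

S ⇒ X   [S -> X]
X ⇒ aCv   [X -> a C v]
aCv ⇒ aSvv   [C -> S v]
aSvv ⇒ aCSvv   [S -> C S]
aCSvv ⇒ aSvSvv   [C -> S v]
aSvSvv ⇒ aXvSvv   [S -> X]
aXvSvv ⇒ aaCvvSvv   [X -> a C v]
aaCvvSvv ⇒ aavsvvvSvv   [C -> v s v]
aavsvvvSvv ⇒ aavsvvvXvv   [S -> X]
aavsvvvXvv ⇒ aavsvvvsvvvv   [X -> s v v]

S ⇒ X ⇒ aCv ⇒ aSvv ⇒ aCSvv ⇒ aSvSvv ⇒ aXvSvv ⇒ aaCvvSvv ⇒ aavsvvvSvv ⇒ aavsvvvXvv ⇒ aavsvvvsvvvv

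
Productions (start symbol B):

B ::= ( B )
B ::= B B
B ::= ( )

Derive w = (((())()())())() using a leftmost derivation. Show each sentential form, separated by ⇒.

B ⇒ BB ⇒ (B)B ⇒ (BB)B ⇒ ((B)B)B ⇒ ((BB)B)B ⇒ ((BBB)B)B ⇒ (((B)BB)B)B ⇒ (((())BB)B)B ⇒ (((())()B)B)B ⇒ (((())()())B)B ⇒ (((())()())())B ⇒ (((())()())())()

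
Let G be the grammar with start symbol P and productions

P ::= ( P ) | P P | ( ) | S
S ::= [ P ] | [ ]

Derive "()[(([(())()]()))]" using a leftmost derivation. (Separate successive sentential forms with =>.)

P => PP => ()P => ()S => ()[P] => ()[(P)] => ()[((P))] => ()[((PP))] => ()[((SP))] => ()[(([P]P))] => ()[(([PP]P))] => ()[(([(P)P]P))] => ()[(([(())P]P))] => ()[(([(())()]P))] => ()[(([(())()]()))]

P => PP   [P ::= P P]
PP => ()P   [P ::= ( )]
()P => ()S   [P ::= S]
()S => ()[P]   [S ::= [ P ]]
()[P] => ()[(P)]   [P ::= ( P )]
()[(P)] => ()[((P))]   [P ::= ( P )]
()[((P))] => ()[((PP))]   [P ::= P P]
()[((PP))] => ()[((SP))]   [P ::= S]
()[((SP))] => ()[(([P]P))]   [S ::= [ P ]]
()[(([P]P))] => ()[(([PP]P))]   [P ::= P P]
()[(([PP]P))] => ()[(([(P)P]P))]   [P ::= ( P )]
()[(([(P)P]P))] => ()[(([(())P]P))]   [P ::= ( )]
()[(([(())P]P))] => ()[(([(())()]P))]   [P ::= ( )]
()[(([(())()]P))] => ()[(([(())()]()))]   [P ::= ( )]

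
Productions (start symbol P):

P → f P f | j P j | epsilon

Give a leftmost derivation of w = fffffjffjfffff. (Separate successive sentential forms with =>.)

P => fPf   [P → f P f]
fPf => ffPff   [P → f P f]
ffPff => fffPfff   [P → f P f]
fffPfff => ffffPffff   [P → f P f]
ffffPffff => fffffPfffff   [P → f P f]
fffffPfffff => fffffjPjfffff   [P → j P j]
fffffjPjfffff => fffffjfPfjfffff   [P → f P f]
fffffjfPfjfffff => fffffjffjfffff   [P → epsilon]

P => fPf => ffPff => fffPfff => ffffPffff => fffffPfffff => fffffjPjfffff => fffffjfPfjfffff => fffffjffjfffff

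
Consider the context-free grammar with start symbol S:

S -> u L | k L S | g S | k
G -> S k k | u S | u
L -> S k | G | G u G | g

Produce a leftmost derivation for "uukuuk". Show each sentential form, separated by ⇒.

S ⇒ uL ⇒ uGuG ⇒ uuSuG ⇒ uukuG ⇒ uukuuS ⇒ uukuuk

S ⇒ uL   [S -> u L]
uL ⇒ uGuG   [L -> G u G]
uGuG ⇒ uuSuG   [G -> u S]
uuSuG ⇒ uukuG   [S -> k]
uukuG ⇒ uukuuS   [G -> u S]
uukuuS ⇒ uukuuk   [S -> k]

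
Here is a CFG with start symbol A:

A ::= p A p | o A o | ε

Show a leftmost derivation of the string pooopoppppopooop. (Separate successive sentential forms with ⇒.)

A⇒pAp⇒poAop⇒pooAoop⇒poooAooop⇒pooopApooop⇒pooopoAopooop⇒pooopopApopooop⇒pooopoppAppopooop⇒pooopoppppopooop

A ⇒ pAp   [A ::= p A p]
pAp ⇒ poAop   [A ::= o A o]
poAop ⇒ pooAoop   [A ::= o A o]
pooAoop ⇒ poooAooop   [A ::= o A o]
poooAooop ⇒ pooopApooop   [A ::= p A p]
pooopApooop ⇒ pooopoAopooop   [A ::= o A o]
pooopoAopooop ⇒ pooopopApopooop   [A ::= p A p]
pooopopApopooop ⇒ pooopoppAppopooop   [A ::= p A p]
pooopoppAppopooop ⇒ pooopoppppopooop   [A ::= ε]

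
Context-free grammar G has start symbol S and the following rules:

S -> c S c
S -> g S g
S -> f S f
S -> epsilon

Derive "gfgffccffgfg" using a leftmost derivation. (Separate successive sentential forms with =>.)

S => gSg => gfSfg => gfgSgfg => gfgfSfgfg => gfgffSffgfg => gfgffcScffgfg => gfgffccffgfg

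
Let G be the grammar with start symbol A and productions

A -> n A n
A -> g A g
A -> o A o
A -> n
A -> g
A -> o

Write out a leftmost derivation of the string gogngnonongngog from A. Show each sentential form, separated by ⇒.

A ⇒ gAg ⇒ goAog ⇒ gogAgog ⇒ gognAngog ⇒ gogngAgngog ⇒ gogngnAngngog ⇒ gogngnoAongngog ⇒ gogngnonongngog

A ⇒ gAg   [A -> g A g]
gAg ⇒ goAog   [A -> o A o]
goAog ⇒ gogAgog   [A -> g A g]
gogAgog ⇒ gognAngog   [A -> n A n]
gognAngog ⇒ gogngAgngog   [A -> g A g]
gogngAgngog ⇒ gogngnAngngog   [A -> n A n]
gogngnAngngog ⇒ gogngnoAongngog   [A -> o A o]
gogngnoAongngog ⇒ gogngnonongngog   [A -> n]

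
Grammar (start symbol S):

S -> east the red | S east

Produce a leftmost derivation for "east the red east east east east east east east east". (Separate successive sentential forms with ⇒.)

S ⇒ S east ⇒ S east east ⇒ S east east east ⇒ S east east east east ⇒ S east east east east east ⇒ S east east east east east east ⇒ S east east east east east east east ⇒ S east east east east east east east east ⇒ east the red east east east east east east east east

S ⇒ S east   [S -> S east]
S east ⇒ S east east   [S -> S east]
S east east ⇒ S east east east   [S -> S east]
S east east east ⇒ S east east east east   [S -> S east]
S east east east east ⇒ S east east east east east   [S -> S east]
S east east east east east ⇒ S east east east east east east   [S -> S east]
S east east east east east east ⇒ S east east east east east east east   [S -> S east]
S east east east east east east east ⇒ S east east east east east east east east   [S -> S east]
S east east east east east east east east ⇒ east the red east east east east east east east east   [S -> east the red]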